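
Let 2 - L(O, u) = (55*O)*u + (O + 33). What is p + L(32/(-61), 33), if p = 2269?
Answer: 194630/61 ≈ 3190.7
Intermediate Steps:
L(O, u) = -31 - O - 55*O*u (L(O, u) = 2 - ((55*O)*u + (O + 33)) = 2 - (55*O*u + (33 + O)) = 2 - (33 + O + 55*O*u) = 2 + (-33 - O - 55*O*u) = -31 - O - 55*O*u)
p + L(32/(-61), 33) = 2269 + (-31 - 32/(-61) - 55*32/(-61)*33) = 2269 + (-31 - 32*(-1)/61 - 55*32*(-1/61)*33) = 2269 + (-31 - 1*(-32/61) - 55*(-32/61)*33) = 2269 + (-31 + 32/61 + 58080/61) = 2269 + 56221/61 = 194630/61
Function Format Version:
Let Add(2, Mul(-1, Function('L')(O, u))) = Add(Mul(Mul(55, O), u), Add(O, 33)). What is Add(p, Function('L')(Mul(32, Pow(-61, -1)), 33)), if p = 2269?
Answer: Rational(194630, 61) ≈ 3190.7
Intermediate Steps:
Function('L')(O, u) = Add(-31, Mul(-1, O), Mul(-55, O, u)) (Function('L')(O, u) = Add(2, Mul(-1, Add(Mul(Mul(55, O), u), Add(O, 33)))) = Add(2, Mul(-1, Add(Mul(55, O, u), Add(33, O)))) = Add(2, Mul(-1, Add(33, O, Mul(55, O, u)))) = Add(2, Add(-33, Mul(-1, O), Mul(-55, O, u))) = Add(-31, Mul(-1, O), Mul(-55, O, u)))
Add(p, Function('L')(Mul(32, Pow(-61, -1)), 33)) = Add(2269, Add(-31, Mul(-1, Mul(32, Pow(-61, -1))), Mul(-55, Mul(32, Pow(-61, -1)), 33))) = Add(2269, Add(-31, Mul(-1, Mul(32, Rational(-1, 61))), Mul(-55, Mul(32, Rational(-1, 61)), 33))) = Add(2269, Add(-31, Mul(-1, Rational(-32, 61)), Mul(-55, Rational(-32, 61), 33))) = Add(2269, Add(-31, Rational(32, 61), Rational(58080, 61))) = Add(2269, Rational(56221, 61)) = Rational(194630, 61)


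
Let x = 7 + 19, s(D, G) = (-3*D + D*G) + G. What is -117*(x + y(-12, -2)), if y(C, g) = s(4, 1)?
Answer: -2223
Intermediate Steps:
s(D, G) = G - 3*D + D*G
y(C, g) = -7 (y(C, g) = 1 - 3*4 + 4*1 = 1 - 12 + 4 = -7)
x = 26
-117*(x + y(-12, -2)) = -117*(26 - 7) = -117*19 = -2223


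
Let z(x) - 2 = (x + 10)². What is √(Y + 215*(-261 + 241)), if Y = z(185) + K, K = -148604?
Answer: I*√114877 ≈ 338.94*I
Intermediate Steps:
z(x) = 2 + (10 + x)² (z(x) = 2 + (x + 10)² = 2 + (10 + x)²)
Y = -110577 (Y = (2 + (10 + 185)²) - 148604 = (2 + 195²) - 148604 = (2 + 38025) - 148604 = 38027 - 148604 = -110577)
√(Y + 215*(-261 + 241)) = √(-110577 + 215*(-261 + 241)) = √(-110577 + 215*(-20)) = √(-110577 - 4300) = √(-114877) = I*√114877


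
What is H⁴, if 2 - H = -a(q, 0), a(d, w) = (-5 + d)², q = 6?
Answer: 81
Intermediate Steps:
H = 3 (H = 2 - (-1)*(-5 + 6)² = 2 - (-1)*1² = 2 - (-1) = 2 - 1*(-1) = 2 + 1 = 3)
H⁴ = 3⁴ = 81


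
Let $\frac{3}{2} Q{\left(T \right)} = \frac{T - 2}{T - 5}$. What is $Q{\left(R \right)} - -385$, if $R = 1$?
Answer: $\frac{2311}{6} \approx 385.17$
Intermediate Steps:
$Q{\left(T \right)} = \frac{2 \left(-2 + T\right)}{3 \left(-5 + T\right)}$ ($Q{\left(T \right)} = \frac{2 \frac{T - 2}{T - 5}}{3} = \frac{2 \frac{-2 + T}{-5 + T}}{3} = \frac{2 \left(-2 + T\right)}{3 \left(-5 + T\right)}$)
$Q{\left(R \right)} - -385 = \frac{2 \left(-2 + 1\right)}{3 \left(-5 + 1\right)} - -385 = \frac{2}{3} \frac{1}{-4} \left(-1\right) + 385 = \frac{2}{3} \left(- \frac{1}{4}\right) \left(-1\right) + 385 = \frac{1}{6} + 385 = \frac{2311}{6}$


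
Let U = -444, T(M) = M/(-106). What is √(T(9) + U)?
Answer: I*√4989738/106 ≈ 21.073*I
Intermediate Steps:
T(M) = -M/106 (T(M) = M*(-1/106) = -M/106)
√(T(9) + U) = √(-1/106*9 - 444) = √(-9/106 - 444) = √(-47073/106) = I*√4989738/106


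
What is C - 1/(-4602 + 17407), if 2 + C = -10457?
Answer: -133927496/12805 ≈ -10459.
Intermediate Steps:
C = -10459 (C = -2 - 10457 = -10459)
C - 1/(-4602 + 17407) = -10459 - 1/(-4602 + 17407) = -10459 - 1/12805 = -133927496/12805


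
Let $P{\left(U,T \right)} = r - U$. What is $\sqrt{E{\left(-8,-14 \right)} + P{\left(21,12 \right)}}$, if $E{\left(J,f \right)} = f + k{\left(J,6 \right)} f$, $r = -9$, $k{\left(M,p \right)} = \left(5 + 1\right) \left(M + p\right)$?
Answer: $2 \sqrt{31} \approx 11.136$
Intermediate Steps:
$k{\left(M,p \right)} = 6 M + 6 p$ ($k{\left(M,p \right)} = 6 \left(M + p\right) = 6 M + 6 p$)
$E{\left(J,f \right)} = f + f \left(36 + 6 J\right)$ ($E{\left(J,f \right)} = f + \left(6 J + 6 \cdot 6\right) f = f + \left(6 J + 36\right) f = f + \left(36 + 6 J\right) f = f + f \left(36 + 6 J\right)$)
$P{\left(U,T \right)} = -9 - U$
$\sqrt{E{\left(-8,-14 \right)} + P{\left(21,12 \right)}} = \sqrt{- 14 \left(37 + 6 \left(-8\right)\right) - 30} = \sqrt{- 14 \left(37 - 48\right) - 30} = \sqrt{\left(-14\right) \left(-11\right) - 30} = \sqrt{154 - 30} = \sqrt{124} = 2 \sqrt{31}$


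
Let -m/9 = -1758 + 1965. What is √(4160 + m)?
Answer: √2297 ≈ 47.927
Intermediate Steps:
m = -1863 (m = -9*(-1758 + 1965) = -9*207 = -1863)
√(4160 + m) = √(4160 - 1863) = √2297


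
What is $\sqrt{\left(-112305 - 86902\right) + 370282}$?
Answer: $5 \sqrt{6843} \approx 413.61$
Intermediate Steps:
$\sqrt{\left(-112305 - 86902\right) + 370282} = \sqrt{-199207 + 370282} = \sqrt{171075} = 5 \sqrt{6843}$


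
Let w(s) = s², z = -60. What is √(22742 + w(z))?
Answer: √26342 ≈ 162.30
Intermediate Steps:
√(22742 + w(z)) = √(22742 + (-60)²) = √(22742 + 3600) = √26342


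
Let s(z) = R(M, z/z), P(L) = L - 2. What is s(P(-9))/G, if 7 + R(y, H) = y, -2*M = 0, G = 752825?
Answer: -7/752825 ≈ -9.2983e-6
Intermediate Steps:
P(L) = -2 + L
M = 0 (M = -½*0 = 0)
R(y, H) = -7 + y
s(z) = -7 (s(z) = -7 + 0 = -7)
s(P(-9))/G = -7/752825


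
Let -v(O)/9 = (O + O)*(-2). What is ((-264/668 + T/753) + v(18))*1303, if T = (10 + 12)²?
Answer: 106217664734/125751 ≈ 8.4467e+5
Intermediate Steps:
T = 484 (T = 22² = 484)
v(O) = 36*O (v(O) = -9*(O + O)*(-2) = -9*2*O*(-2) = -(-36)*O = 36*O)
((-264/668 + T/753) + v(18))*1303 = ((-264/668 + 484/753) + 36*18)*1303 = ((-264*1/668 + 484*(1/753)) + 648)*1303 = ((-66/167 + 484/753) + 648)*1303 = (31130/125751 + 648)*1303 = (81517778/125751)*1303 = 106217664734/125751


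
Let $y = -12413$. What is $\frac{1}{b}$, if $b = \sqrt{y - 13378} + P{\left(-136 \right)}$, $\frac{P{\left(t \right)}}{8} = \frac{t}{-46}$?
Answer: $\frac{12512}{13939375} - \frac{529 i \sqrt{25791}}{13939375} \approx 0.0008976 - 0.0060946 i$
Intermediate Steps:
$P{\left(t \right)} = - \frac{4 t}{23}$ ($P{\left(t \right)} = 8 \frac{t}{-46} = 8 t \left(- \frac{1}{46}\right) = 8 \left(- \frac{t}{46}\right) = - \frac{4 t}{23}$)
$b = \frac{544}{23} + i \sqrt{25791}$ ($b = \sqrt{-12413 - 13378} - - \frac{544}{23} = \sqrt{-25791} + \frac{544}{23} = i \sqrt{25791} + \frac{544}{23} = \frac{544}{23} + i \sqrt{25791} \approx 23.652 + 160.6 i$)
$\frac{1}{b} = \frac{1}{\frac{544}{23} + i \sqrt{25791}}$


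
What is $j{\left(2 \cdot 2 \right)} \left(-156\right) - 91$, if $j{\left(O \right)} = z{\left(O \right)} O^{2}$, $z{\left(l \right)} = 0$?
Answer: $-91$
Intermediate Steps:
$j{\left(O \right)} = 0$ ($j{\left(O \right)} = 0 O^{2} = 0$)
$j{\left(2 \cdot 2 \right)} \left(-156\right) - 91 = 0 \left(-156\right) - 91 = 0 - 91 = -91$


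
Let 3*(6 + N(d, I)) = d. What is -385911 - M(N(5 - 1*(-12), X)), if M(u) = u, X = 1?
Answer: -1157732/3 ≈ -3.8591e+5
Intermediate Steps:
N(d, I) = -6 + d/3
-385911 - M(N(5 - 1*(-12), X)) = -385911 - (-6 + (5 - 1*(-12))/3) = -385911 - (-6 + (5 + 12)/3) = -385911 - (-6 + (1/3)*17) = -385911 - (-6 + 17/3) = -385911 - 1*(-1/3) = -385911 + 1/3 = -1157732/3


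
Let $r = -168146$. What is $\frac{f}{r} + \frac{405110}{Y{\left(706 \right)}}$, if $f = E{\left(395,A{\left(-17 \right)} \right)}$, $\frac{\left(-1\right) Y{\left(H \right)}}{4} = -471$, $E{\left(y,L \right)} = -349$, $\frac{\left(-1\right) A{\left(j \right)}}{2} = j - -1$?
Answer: $\frac{8514785447}{39598383} \approx 215.03$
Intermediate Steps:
$A{\left(j \right)} = -2 - 2 j$ ($A{\left(j \right)} = - 2 \left(j - -1\right) = - 2 \left(j + 1\right) = - 2 \left(1 + j\right) = -2 - 2 j$)
$Y{\left(H \right)} = 1884$ ($Y{\left(H \right)} = \left(-4\right) \left(-471\right) = 1884$)
$f = -349$
$\frac{f}{r} + \frac{405110}{Y{\left(706 \right)}} = - \frac{349}{-168146} + \frac{405110}{1884} = \left(-349\right) \left(- \frac{1}{168146}\right) + 405110 \cdot \frac{1}{1884} = \frac{349}{168146} + \frac{202555}{942} = \frac{8514785447}{39598383}$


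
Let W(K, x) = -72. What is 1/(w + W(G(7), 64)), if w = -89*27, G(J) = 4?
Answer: -1/2475 ≈ -0.00040404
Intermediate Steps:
w = -2403
1/(w + W(G(7), 64)) = 1/(-2403 - 72) = 1/(-2475) = -1/2475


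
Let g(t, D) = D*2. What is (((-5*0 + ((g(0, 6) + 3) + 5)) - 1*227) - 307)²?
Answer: 264196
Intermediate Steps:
g(t, D) = 2*D
(((-5*0 + ((g(0, 6) + 3) + 5)) - 1*227) - 307)² = (((-5*0 + ((2*6 + 3) + 5)) - 1*227) - 307)² = (((0 + ((12 + 3) + 5)) - 227) - 307)² = (((0 + (15 + 5)) - 227) - 307)² = (((0 + 20) - 227) - 307)² = ((20 - 227) - 307)² = (-207 - 307)² = (-514)² = 264196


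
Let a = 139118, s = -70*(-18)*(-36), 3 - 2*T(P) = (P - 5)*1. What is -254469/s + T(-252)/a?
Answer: 843026551/150247440 ≈ 5.6109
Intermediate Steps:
T(P) = 4 - P/2 (T(P) = 3/2 - (P - 5)/2 = 3/2 - (-5 + P)/2 = 3/2 + (5/2 - P/2) = 4 - P/2)
s = -45360 (s = 1260*(-36) = -45360)
-254469/s + T(-252)/a = -254469/(-45360) + (4 - ½*(-252))/139118 = -254469*(-1/45360) + (4 + 126)*(1/139118) = 84823/15120 + 130*(1/139118) = 84823/15120 + 65/69559 = 843026551/150247440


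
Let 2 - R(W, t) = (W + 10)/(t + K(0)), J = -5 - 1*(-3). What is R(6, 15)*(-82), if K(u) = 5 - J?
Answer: -1148/11 ≈ -104.36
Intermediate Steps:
J = -2 (J = -5 + 3 = -2)
K(u) = 7 (K(u) = 5 - 1*(-2) = 5 + 2 = 7)
R(W, t) = 2 - (10 + W)/(7 + t) (R(W, t) = 2 - (W + 10)/(t + 7) = 2 - (10 + W)/(7 + t))
R(6, 15)*(-82) = ((4 - 1*6 + 2*15)/(7 + 15))*(-82) = ((4 - 6 + 30)/22)*(-82) = ((1/22)*28)*(-82) = (14/11)*(-82) = -1148/11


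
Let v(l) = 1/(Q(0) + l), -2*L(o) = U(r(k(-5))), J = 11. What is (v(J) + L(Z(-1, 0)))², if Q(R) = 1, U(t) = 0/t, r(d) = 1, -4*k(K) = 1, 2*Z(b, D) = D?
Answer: 1/144 ≈ 0.0069444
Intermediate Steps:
Z(b, D) = D/2
k(K) = -¼ (k(K) = -¼*1 = -¼)
U(t) = 0
L(o) = 0 (L(o) = -½*0 = 0)
v(l) = 1/(1 + l)
(v(J) + L(Z(-1, 0)))² = (1/(1 + 11) + 0)² = (1/12 + 0)² = (1/12)² = 1/144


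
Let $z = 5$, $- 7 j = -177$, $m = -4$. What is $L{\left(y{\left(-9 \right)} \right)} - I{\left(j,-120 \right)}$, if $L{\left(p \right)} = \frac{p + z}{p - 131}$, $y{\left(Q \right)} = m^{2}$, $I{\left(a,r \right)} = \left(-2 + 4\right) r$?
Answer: $\frac{27579}{115} \approx 239.82$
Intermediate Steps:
$j = \frac{177}{7}$ ($j = \left(- \frac{1}{7}\right) \left(-177\right) = \frac{177}{7} \approx 25.286$)
$I{\left(a,r \right)} = 2 r$
$y{\left(Q \right)} = 16$ ($y{\left(Q \right)} = \left(-4\right)^{2} = 16$)
$L{\left(p \right)} = \frac{5 + p}{-131 + p}$ ($L{\left(p \right)} = \frac{p + 5}{p - 131} = \frac{5 + p}{-131 + p}$)
$L{\left(y{\left(-9 \right)} \right)} - I{\left(j,-120 \right)} = \frac{5 + 16}{-131 + 16} - 2 \left(-120\right) = \frac{1}{-115} \cdot 21 - -240 = \left(- \frac{1}{115}\right) 21 + 240 = - \frac{21}{115} + 240 = \frac{27579}{115}$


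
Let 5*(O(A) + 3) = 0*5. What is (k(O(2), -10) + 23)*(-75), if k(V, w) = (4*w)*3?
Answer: 7275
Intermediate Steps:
O(A) = -3 (O(A) = -3 + (0*5)/5 = -3 + (1/5)*0 = -3 + 0 = -3)
k(V, w) = 12*w
(k(O(2), -10) + 23)*(-75) = (12*(-10) + 23)*(-75) = (-120 + 23)*(-75) = -97*(-75) = 7275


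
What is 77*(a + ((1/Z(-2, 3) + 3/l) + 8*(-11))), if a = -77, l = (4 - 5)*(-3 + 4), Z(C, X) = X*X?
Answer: -116347/9 ≈ -12927.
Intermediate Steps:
Z(C, X) = X²
l = -1 (l = -1*1 = -1)
77*(a + ((1/Z(-2, 3) + 3/l) + 8*(-11))) = 77*(-77 + ((1/3² + 3/(-1)) + 8*(-11))) = 77*(-77 + ((1/9 + 3*(-1)) - 88)) = 77*(-77 + ((1*(⅑) - 3) - 88)) = 77*(-77 + ((⅑ - 3) - 88)) = 77*(-77 + (-26/9 - 88)) = 77*(-77 - 818/9) = 77*(-1511/9) = -116347/9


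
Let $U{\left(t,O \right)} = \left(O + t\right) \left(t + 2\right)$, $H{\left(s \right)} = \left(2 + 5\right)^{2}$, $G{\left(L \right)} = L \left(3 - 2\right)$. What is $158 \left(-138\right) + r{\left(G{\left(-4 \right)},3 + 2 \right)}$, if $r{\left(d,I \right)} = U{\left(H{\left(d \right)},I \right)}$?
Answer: $-19050$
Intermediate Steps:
$G{\left(L \right)} = L$ ($G{\left(L \right)} = L 1 = L$)
$H{\left(s \right)} = 49$ ($H{\left(s \right)} = 7^{2} = 49$)
$U{\left(t,O \right)} = \left(2 + t\right) \left(O + t\right)$ ($U{\left(t,O \right)} = \left(O + t\right) \left(2 + t\right) = \left(2 + t\right) \left(O + t\right)$)
$r{\left(d,I \right)} = 2499 + 51 I$ ($r{\left(d,I \right)} = 49^{2} + 2 I + 2 \cdot 49 + I 49 = 2401 + 2 I + 98 + 49 I = 2499 + 51 I$)
$158 \left(-138\right) + r{\left(G{\left(-4 \right)},3 + 2 \right)} = 158 \left(-138\right) + \left(2499 + 51 \left(3 + 2\right)\right) = -21804 + \left(2499 + 51 \cdot 5\right) = -21804 + \left(2499 + 255\right) = -21804 + 2754 = -19050$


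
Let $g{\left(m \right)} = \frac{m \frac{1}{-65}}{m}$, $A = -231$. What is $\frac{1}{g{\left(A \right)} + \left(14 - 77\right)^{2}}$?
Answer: $\frac{65}{257984} \approx 0.00025195$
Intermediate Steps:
$g{\left(m \right)} = - \frac{1}{65}$ ($g{\left(m \right)} = \frac{m \left(- \frac{1}{65}\right)}{m} = \frac{\left(- \frac{1}{65}\right) m}{m} = - \frac{1}{65}$)
$\frac{1}{g{\left(A \right)} + \left(14 - 77\right)^{2}} = \frac{1}{- \frac{1}{65} + \left(14 - 77\right)^{2}} = \frac{1}{- \frac{1}{65} + \left(-63\right)^{2}} = \frac{1}{- \frac{1}{65} + 3969} = \frac{1}{\frac{257984}{65}} = \frac{65}{257984}$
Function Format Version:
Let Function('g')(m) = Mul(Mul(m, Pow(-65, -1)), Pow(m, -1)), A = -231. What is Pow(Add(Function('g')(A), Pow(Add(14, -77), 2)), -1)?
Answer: Rational(65, 257984) ≈ 0.00025195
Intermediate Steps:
Function('g')(m) = Rational(-1, 65) (Function('g')(m) = Mul(Mul(m, Rational(-1, 65)), Pow(m, -1)) = Mul(Mul(Rational(-1, 65), m), Pow(m, -1)) = Rational(-1, 65))
Pow(Add(Function('g')(A), Pow(Add(14, -77), 2)), -1) = Pow(Add(Rational(-1, 65), Pow(Add(14, -77), 2)), -1) = Pow(Add(Rational(-1, 65), Pow(-63, 2)), -1) = Pow(Add(Rational(-1, 65), 3969), -1) = Pow(Rational(257984, 65), -1) = Rational(65, 257984)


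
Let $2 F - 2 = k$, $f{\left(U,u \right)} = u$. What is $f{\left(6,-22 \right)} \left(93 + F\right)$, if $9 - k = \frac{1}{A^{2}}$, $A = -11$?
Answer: $- \frac{23836}{11} \approx -2166.9$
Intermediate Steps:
$k = \frac{1088}{121}$ ($k = 9 - \frac{1}{\left(-11\right)^{2}} = 9 - \frac{1}{121} = \frac{1088}{121} \approx 8.9917$)
$F = \frac{665}{121}$ ($F = 1 + \frac{1}{2} \cdot \frac{1088}{121} = 1 + \frac{544}{121} = \frac{665}{121} \approx 5.4959$)
$f{\left(6,-22 \right)} \left(93 + F\right) = - 22 \left(93 + \frac{665}{121}\right) = \left(-22\right) \frac{11918}{121} = - \frac{23836}{11}$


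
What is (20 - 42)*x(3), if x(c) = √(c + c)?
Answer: -22*√6 ≈ -53.889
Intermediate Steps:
x(c) = √2*√c (x(c) = √(2*c) = √2*√c)
(20 - 42)*x(3) = (20 - 42)*(√2*√3) = -22*√6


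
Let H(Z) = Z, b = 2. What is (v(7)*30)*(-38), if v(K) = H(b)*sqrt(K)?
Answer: -2280*sqrt(7) ≈ -6032.3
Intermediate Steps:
v(K) = 2*sqrt(K)
(v(7)*30)*(-38) = ((2*sqrt(7))*30)*(-38) = (60*sqrt(7))*(-38) = -2280*sqrt(7)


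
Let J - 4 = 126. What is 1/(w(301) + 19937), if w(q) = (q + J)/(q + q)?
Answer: 602/12002505 ≈ 5.0156e-5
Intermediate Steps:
J = 130 (J = 4 + 126 = 130)
w(q) = (130 + q)/(2*q) (w(q) = (q + 130)/(q + q) = (130 + q)/((2*q)) = (130 + q)*(1/(2*q)) = (130 + q)/(2*q))
1/(w(301) + 19937) = 1/((½)*(130 + 301)/301 + 19937) = 1/((½)*(1/301)*431 + 19937) = 1/(431/602 + 19937) = 1/(12002505/602) = 602/12002505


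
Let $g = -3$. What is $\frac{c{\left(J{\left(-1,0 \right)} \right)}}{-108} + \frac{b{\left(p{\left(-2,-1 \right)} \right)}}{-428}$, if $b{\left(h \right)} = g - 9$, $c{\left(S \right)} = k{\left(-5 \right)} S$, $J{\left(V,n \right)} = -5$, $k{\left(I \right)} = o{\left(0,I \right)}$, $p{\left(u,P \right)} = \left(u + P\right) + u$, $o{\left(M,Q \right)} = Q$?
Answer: $- \frac{2351}{11556} \approx -0.20344$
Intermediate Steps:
$p{\left(u,P \right)} = P + 2 u$ ($p{\left(u,P \right)} = \left(P + u\right) + u = P + 2 u$)
$k{\left(I \right)} = I$
$c{\left(S \right)} = - 5 S$
$b{\left(h \right)} = -12$ ($b{\left(h \right)} = -3 - 9 = -12$)
$\frac{c{\left(J{\left(-1,0 \right)} \right)}}{-108} + \frac{b{\left(p{\left(-2,-1 \right)} \right)}}{-428} = \frac{\left(-5\right) \left(-5\right)}{-108} - \frac{12}{-428} = 25 \left(- \frac{1}{108}\right) - - \frac{3}{107} = - \frac{25}{108} + \frac{3}{107} = - \frac{2351}{11556}$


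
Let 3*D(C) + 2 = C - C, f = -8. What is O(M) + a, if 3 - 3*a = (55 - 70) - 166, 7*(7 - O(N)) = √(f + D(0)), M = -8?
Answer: 205/3 - I*√78/21 ≈ 68.333 - 0.42056*I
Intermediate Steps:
D(C) = -⅔ (D(C) = -⅔ + (C - C)/3 = -⅔ + (⅓)*0 = -⅔ + 0 = -⅔)
O(N) = 7 - I*√78/21 (O(N) = 7 - √(-8 - ⅔)/7 = 7 - I*√78/21)
a = 184/3 (a = 1 - ((55 - 70) - 166)/3 = 1 - (-15 - 166)/3 = 1 - ⅓*(-181) = 1 + 181/3 = 184/3 ≈ 61.333)
O(M) + a = (7 - I*√78/21) + 184/3 = 205/3 - I*√78/21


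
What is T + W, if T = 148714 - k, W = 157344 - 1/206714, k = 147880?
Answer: 32697607091/206714 ≈ 1.5818e+5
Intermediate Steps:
W = 32525207615/206714 (W = 157344 - 1*1/206714 = 157344 - 1/206714 = 32525207615/206714 ≈ 1.5734e+5)
T = 834 (T = 148714 - 1*147880 = 148714 - 147880 = 834)
T + W = 834 + 32525207615/206714 = 32697607091/206714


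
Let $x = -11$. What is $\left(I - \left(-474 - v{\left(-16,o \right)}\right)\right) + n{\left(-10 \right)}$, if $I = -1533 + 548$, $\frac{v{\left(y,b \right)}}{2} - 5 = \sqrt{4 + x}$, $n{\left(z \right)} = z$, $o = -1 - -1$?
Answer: $-511 + 2 i \sqrt{7} \approx -511.0 + 5.2915 i$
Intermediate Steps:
$o = 0$ ($o = -1 + 1 = 0$)
$v{\left(y,b \right)} = 10 + 2 i \sqrt{7}$ ($v{\left(y,b \right)} = 10 + 2 \sqrt{4 - 11} = 10 + 2 \sqrt{-7} = 10 + 2 i \sqrt{7}$)
$I = -985$
$\left(I - \left(-474 - v{\left(-16,o \right)}\right)\right) + n{\left(-10 \right)} = \left(-985 - \left(-484 - 2 i \sqrt{7}\right)\right) - 10 = \left(-985 + \left(484 + 2 i \sqrt{7}\right)\right) - 10 = \left(-501 + 2 i \sqrt{7}\right) - 10 = -511 + 2 i \sqrt{7}$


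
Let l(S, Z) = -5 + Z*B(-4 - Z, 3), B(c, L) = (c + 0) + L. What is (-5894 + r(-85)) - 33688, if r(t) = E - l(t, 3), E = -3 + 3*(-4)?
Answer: -39580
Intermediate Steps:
B(c, L) = L + c (B(c, L) = c + L = L + c)
E = -15 (E = -3 - 12 = -15)
l(S, Z) = -5 + Z*(-1 - Z) (l(S, Z) = -5 + Z*(3 + (-4 - Z)) = -5 + Z*(-1 - Z))
r(t) = 2 (r(t) = -15 - (-5 - 1*3*(1 + 3)) = -15 - (-5 - 1*3*4) = -15 - (-5 - 12) = -15 - 1*(-17) = -15 + 17 = 2)
(-5894 + r(-85)) - 33688 = (-5894 + 2) - 33688 = -5892 - 33688 = -39580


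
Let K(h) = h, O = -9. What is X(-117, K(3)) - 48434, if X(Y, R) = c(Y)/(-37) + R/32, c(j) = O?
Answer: -57345457/1184 ≈ -48434.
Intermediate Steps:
c(j) = -9
X(Y, R) = 9/37 + R/32 (X(Y, R) = -9/(-37) + R/32 = -9*(-1/37) + R*(1/32) = 9/37 + R/32)
X(-117, K(3)) - 48434 = (9/37 + (1/32)*3) - 48434 = (9/37 + 3/32) - 48434 = 399/1184 - 48434 = -57345457/1184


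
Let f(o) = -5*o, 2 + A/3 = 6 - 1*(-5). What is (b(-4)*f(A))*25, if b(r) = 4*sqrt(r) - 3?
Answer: 10125 - 27000*I ≈ 10125.0 - 27000.0*I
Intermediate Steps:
b(r) = -3 + 4*sqrt(r)
A = 27 (A = -6 + 3*(6 - 1*(-5)) = -6 + 3*(6 + 5) = -6 + 3*11 = -6 + 33 = 27)
(b(-4)*f(A))*25 = ((-3 + 4*sqrt(-4))*(-5*27))*25 = ((-3 + 4*(2*I))*(-135))*25 = ((-3 + 8*I)*(-135))*25 = (405 - 1080*I)*25 = 10125 - 27000*I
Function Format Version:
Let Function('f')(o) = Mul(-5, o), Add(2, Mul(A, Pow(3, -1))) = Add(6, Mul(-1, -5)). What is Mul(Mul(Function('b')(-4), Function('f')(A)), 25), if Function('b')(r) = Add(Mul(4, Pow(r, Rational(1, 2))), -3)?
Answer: Add(10125, Mul(-27000, I)) ≈ Add(10125., Mul(-27000., I))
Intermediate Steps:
Function('b')(r) = Add(-3, Mul(4, Pow(r, Rational(1, 2))))
A = 27 (A = Add(-6, Mul(3, Add(6, Mul(-1, -5)))) = Add(-6, Mul(3, Add(6, 5))) = Add(-6, Mul(3, 11)) = Add(-6, 33) = 27)
Mul(Mul(Function('b')(-4), Function('f')(A)), 25) = Mul(Mul(Add(-3, Mul(4, Pow(-4, Rational(1, 2)))), Mul(-5, 27)), 25) = Mul(Mul(Add(-3, Mul(4, Mul(2, I))), -135), 25) = Mul(Mul(Add(-3, Mul(8, I)), -135), 25) = Mul(Add(405, Mul(-1080, I)), 25) = Add(10125, Mul(-27000, I))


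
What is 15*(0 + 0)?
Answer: 0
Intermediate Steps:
15*(0 + 0) = 15*0 = 0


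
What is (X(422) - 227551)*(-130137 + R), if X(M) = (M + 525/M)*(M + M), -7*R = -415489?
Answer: -64246108490/7 ≈ -9.1780e+9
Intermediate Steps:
R = 415489/7 (R = -⅐*(-415489) = 415489/7 ≈ 59356.)
X(M) = 2*M*(M + 525/M) (X(M) = (M + 525/M)*(2*M) = 2*M*(M + 525/M))
(X(422) - 227551)*(-130137 + R) = ((1050 + 2*422²) - 227551)*(-130137 + 415489/7) = ((1050 + 2*178084) - 227551)*(-495470/7) = ((1050 + 356168) - 227551)*(-495470/7) = (357218 - 227551)*(-495470/7) = 129667*(-495470/7) = -64246108490/7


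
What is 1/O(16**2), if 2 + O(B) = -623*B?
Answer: -1/159490 ≈ -6.2700e-6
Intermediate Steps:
O(B) = -2 - 623*B
1/O(16**2) = 1/(-2 - 623*16**2) = 1/(-2 - 623*256) = 1/(-2 - 159488) = 1/(-159490) = -1/159490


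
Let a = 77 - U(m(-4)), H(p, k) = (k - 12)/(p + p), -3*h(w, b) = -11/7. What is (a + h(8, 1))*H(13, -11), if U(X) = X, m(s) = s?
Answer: -19688/273 ≈ -72.117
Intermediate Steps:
h(w, b) = 11/21 (h(w, b) = -(-11)/(3*7) = -1/3*(-11/7) = 11/21)
H(p, k) = (-12 + k)/(2*p) (H(p, k) = (-12 + k)/((2*p)) = (-12 + k)*(1/(2*p)) = (-12 + k)/(2*p))
a = 81 (a = 77 - 1*(-4) = 77 + 4 = 81)
(a + h(8, 1))*H(13, -11) = (81 + 11/21)*((1/2)*(-12 - 11)/13) = 1712*((1/2)*(1/13)*(-23))/21 = (1712/21)*(-23/26) = -19688/273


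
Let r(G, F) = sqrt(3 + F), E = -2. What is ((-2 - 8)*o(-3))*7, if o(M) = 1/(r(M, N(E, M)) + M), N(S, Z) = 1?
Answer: 70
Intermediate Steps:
o(M) = 1/(2 + M) (o(M) = 1/(sqrt(3 + 1) + M) = 1/(sqrt(4) + M) = 1/(2 + M))
((-2 - 8)*o(-3))*7 = ((-2 - 8)/(2 - 3))*7 = -10/(-1)*7 = -10*(-1)*7 = 10*7 = 70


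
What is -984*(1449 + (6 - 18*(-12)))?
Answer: -1644264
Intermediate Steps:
-984*(1449 + (6 - 18*(-12))) = -984*(1449 + (6 + 216)) = -984*(1449 + 222) = -984*1671 = -1644264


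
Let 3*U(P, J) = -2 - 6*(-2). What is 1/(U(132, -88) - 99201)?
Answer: -3/297593 ≈ -1.0081e-5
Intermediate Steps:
U(P, J) = 10/3 (U(P, J) = (-2 - 6*(-2))/3 = (-2 + 12)/3 = (⅓)*10 = 10/3)
1/(U(132, -88) - 99201) = 1/(10/3 - 99201) = 1/(-297593/3) = -3/297593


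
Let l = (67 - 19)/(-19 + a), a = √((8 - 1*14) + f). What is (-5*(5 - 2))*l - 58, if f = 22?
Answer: -10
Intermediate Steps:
a = 4 (a = √((8 - 1*14) + 22) = √((8 - 14) + 22) = √(-6 + 22) = √16 = 4)
l = -16/5 (l = (67 - 19)/(-19 + 4) = 48/(-15) = 48*(-1/15) = -16/5 ≈ -3.2000)
(-5*(5 - 2))*l - 58 = -5*(5 - 2)*(-16/5) - 58 = -5*3*(-16/5) - 58 = -15*(-16/5) - 58 = 48 - 58 = -10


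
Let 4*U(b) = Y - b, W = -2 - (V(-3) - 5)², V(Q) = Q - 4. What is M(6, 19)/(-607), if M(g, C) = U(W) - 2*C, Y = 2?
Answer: 1/607 ≈ 0.0016474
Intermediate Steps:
V(Q) = -4 + Q
W = -146 (W = -2 - ((-4 - 3) - 5)² = -2 - (-7 - 5)² = -2 - 1*(-12)² = -2 - 1*144 = -2 - 144 = -146)
U(b) = ½ - b/4 (U(b) = (2 - b)/4 = ½ - b/4)
M(g, C) = 37 - 2*C (M(g, C) = (½ - ¼*(-146)) - 2*C = (½ + 73/2) - 2*C = 37 - 2*C)
M(6, 19)/(-607) = (37 - 2*19)/(-607) = (37 - 38)*(-1/607) = -1*(-1/607) = 1/607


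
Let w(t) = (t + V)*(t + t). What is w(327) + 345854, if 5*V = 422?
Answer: 3074548/5 ≈ 6.1491e+5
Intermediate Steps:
V = 422/5 (V = (1/5)*422 = 422/5 ≈ 84.400)
w(t) = 2*t*(422/5 + t) (w(t) = (t + 422/5)*(t + t) = (422/5 + t)*(2*t) = 2*t*(422/5 + t))
w(327) + 345854 = (2/5)*327*(422 + 5*327) + 345854 = (2/5)*327*(422 + 1635) + 345854 = (2/5)*327*2057 + 345854 = 1345278/5 + 345854 = 3074548/5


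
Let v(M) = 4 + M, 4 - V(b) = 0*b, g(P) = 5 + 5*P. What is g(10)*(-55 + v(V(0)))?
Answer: -2585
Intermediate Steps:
V(b) = 4 (V(b) = 4 - 0*b = 4 - 1*0 = 4 + 0 = 4)
g(10)*(-55 + v(V(0))) = (5 + 5*10)*(-55 + (4 + 4)) = (5 + 50)*(-55 + 8) = 55*(-47) = -2585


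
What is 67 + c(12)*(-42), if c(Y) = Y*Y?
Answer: -5981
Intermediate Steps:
c(Y) = Y²
67 + c(12)*(-42) = 67 + 12²*(-42) = 67 + 144*(-42) = 67 - 6048 = -5981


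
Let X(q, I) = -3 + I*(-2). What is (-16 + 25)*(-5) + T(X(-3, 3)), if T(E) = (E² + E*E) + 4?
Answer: 121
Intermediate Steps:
X(q, I) = -3 - 2*I
T(E) = 4 + 2*E² (T(E) = (E² + E²) + 4 = 2*E² + 4 = 4 + 2*E²)
(-16 + 25)*(-5) + T(X(-3, 3)) = (-16 + 25)*(-5) + (4 + 2*(-3 - 2*3)²) = 9*(-5) + (4 + 2*(-3 - 6)²) = -45 + (4 + 2*(-9)²) = -45 + (4 + 2*81) = -45 + (4 + 162) = -45 + 166 = 121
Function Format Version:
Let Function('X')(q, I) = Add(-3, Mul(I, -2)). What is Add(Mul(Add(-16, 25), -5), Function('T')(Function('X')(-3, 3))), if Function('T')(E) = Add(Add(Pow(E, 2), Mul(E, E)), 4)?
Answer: 121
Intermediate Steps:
Function('X')(q, I) = Add(-3, Mul(-2, I))
Function('T')(E) = Add(4, Mul(2, Pow(E, 2))) (Function('T')(E) = Add(Add(Pow(E, 2), Pow(E, 2)), 4) = Add(Mul(2, Pow(E, 2)), 4) = Add(4, Mul(2, Pow(E, 2))))
Add(Mul(Add(-16, 25), -5), Function('T')(Function('X')(-3, 3))) = Add(Mul(Add(-16, 25), -5), Add(4, Mul(2, Pow(Add(-3, Mul(-2, 3)), 2)))) = Add(Mul(9, -5), Add(4, Mul(2, Pow(Add(-3, -6), 2)))) = Add(-45, Add(4, Mul(2, Pow(-9, 2)))) = Add(-45, Add(4, Mul(2, 81))) = Add(-45, Add(4, 162)) = Add(-45, 166) = 121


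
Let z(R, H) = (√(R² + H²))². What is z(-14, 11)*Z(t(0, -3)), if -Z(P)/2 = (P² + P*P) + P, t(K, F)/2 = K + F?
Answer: -41844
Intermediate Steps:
t(K, F) = 2*F + 2*K (t(K, F) = 2*(K + F) = 2*(F + K) = 2*F + 2*K)
Z(P) = -4*P² - 2*P (Z(P) = -2*((P² + P*P) + P) = -2*((P² + P²) + P) = -2*(2*P² + P) = -2*(P + 2*P²) = -4*P² - 2*P)
z(R, H) = H² + R² (z(R, H) = (√(H² + R²))² = H² + R²)
z(-14, 11)*Z(t(0, -3)) = (11² + (-14)²)*(-2*(2*(-3) + 2*0)*(1 + 2*(2*(-3) + 2*0))) = (121 + 196)*(-2*(-6 + 0)*(1 + 2*(-6 + 0))) = 317*(-2*(-6)*(1 + 2*(-6))) = 317*(-2*(-6)*(1 - 12)) = 317*(-2*(-6)*(-11)) = 317*(-132) = -41844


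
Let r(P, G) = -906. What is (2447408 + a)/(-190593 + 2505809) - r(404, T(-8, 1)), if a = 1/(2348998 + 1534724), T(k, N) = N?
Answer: 8155944766733089/8991655313952 ≈ 907.06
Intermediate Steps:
a = 1/3883722 ≈ 2.5748e-7
(2447408 + a)/(-190593 + 2505809) - r(404, T(-8, 1)) = (2447408 + 1/3883722)/(-190593 + 2505809) - 1*(-906) = (9505052292577/3883722)/2315216 + 906 = (9505052292577/3883722)*(1/2315216) + 906 = 9505052292577/8991655313952 + 906 = 8155944766733089/8991655313952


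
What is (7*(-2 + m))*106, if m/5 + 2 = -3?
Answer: -20034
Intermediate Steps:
m = -25 (m = -10 + 5*(-3) = -10 - 15 = -25)
(7*(-2 + m))*106 = (7*(-2 - 25))*106 = (7*(-27))*106 = -189*106 = -20034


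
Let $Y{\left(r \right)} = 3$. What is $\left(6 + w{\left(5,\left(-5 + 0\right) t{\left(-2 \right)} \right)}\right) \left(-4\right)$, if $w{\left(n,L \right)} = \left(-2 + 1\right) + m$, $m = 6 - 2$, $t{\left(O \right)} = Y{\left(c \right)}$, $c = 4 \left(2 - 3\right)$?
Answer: $-36$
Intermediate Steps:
$c = -4$ ($c = 4 \left(-1\right) = -4$)
$t{\left(O \right)} = 3$
$m = 4$
$w{\left(n,L \right)} = 3$ ($w{\left(n,L \right)} = \left(-2 + 1\right) + 4 = -1 + 4 = 3$)
$\left(6 + w{\left(5,\left(-5 + 0\right) t{\left(-2 \right)} \right)}\right) \left(-4\right) = \left(6 + 3\right) \left(-4\right) = 9 \left(-4\right) = -36$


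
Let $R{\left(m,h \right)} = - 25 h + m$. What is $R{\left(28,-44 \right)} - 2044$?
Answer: $-916$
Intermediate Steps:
$R{\left(m,h \right)} = m - 25 h$
$R{\left(28,-44 \right)} - 2044 = \left(28 - -1100\right) - 2044 = \left(28 + 1100\right) - 2044 = 1128 - 2044 = -916$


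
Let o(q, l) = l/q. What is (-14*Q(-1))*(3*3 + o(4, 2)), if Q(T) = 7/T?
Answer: 931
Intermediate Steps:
(-14*Q(-1))*(3*3 + o(4, 2)) = (-98/(-1))*(3*3 + 2/4) = (-98*(-1))*(9 + 2*(¼)) = (-14*(-7))*(9 + ½) = 98*(19/2) = 931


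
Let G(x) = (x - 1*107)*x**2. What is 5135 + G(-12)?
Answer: -12001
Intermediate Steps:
G(x) = x**2*(-107 + x) (G(x) = (x - 107)*x**2 = (-107 + x)*x**2 = x**2*(-107 + x))
5135 + G(-12) = 5135 + (-12)**2*(-107 - 12) = 5135 + 144*(-119) = 5135 - 17136 = -12001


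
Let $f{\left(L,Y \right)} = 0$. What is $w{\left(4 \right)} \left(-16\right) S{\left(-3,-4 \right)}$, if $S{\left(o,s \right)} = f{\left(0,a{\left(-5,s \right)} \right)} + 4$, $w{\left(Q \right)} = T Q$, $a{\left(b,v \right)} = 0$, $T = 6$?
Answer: $-1536$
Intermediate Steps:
$w{\left(Q \right)} = 6 Q$
$S{\left(o,s \right)} = 4$ ($S{\left(o,s \right)} = 0 + 4 = 4$)
$w{\left(4 \right)} \left(-16\right) S{\left(-3,-4 \right)} = 6 \cdot 4 \left(-16\right) 4 = 24 \left(-16\right) 4 = \left(-384\right) 4 = -1536$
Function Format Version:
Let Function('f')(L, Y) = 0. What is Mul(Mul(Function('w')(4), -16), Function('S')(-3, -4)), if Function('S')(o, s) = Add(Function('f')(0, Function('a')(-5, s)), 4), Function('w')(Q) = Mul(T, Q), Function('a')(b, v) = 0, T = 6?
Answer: -1536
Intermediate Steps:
Function('w')(Q) = Mul(6, Q)
Function('S')(o, s) = 4 (Function('S')(o, s) = Add(0, 4) = 4)
Mul(Mul(Function('w')(4), -16), Function('S')(-3, -4)) = Mul(Mul(Mul(6, 4), -16), 4) = Mul(Mul(24, -16), 4) = Mul(-384, 4) = -1536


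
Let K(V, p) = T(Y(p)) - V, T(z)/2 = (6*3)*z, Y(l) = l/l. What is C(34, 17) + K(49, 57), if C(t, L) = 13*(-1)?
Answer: -26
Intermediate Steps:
C(t, L) = -13
Y(l) = 1
T(z) = 36*z (T(z) = 2*((6*3)*z) = 2*(18*z) = 36*z)
K(V, p) = 36 - V (K(V, p) = 36*1 - V = 36 - V)
C(34, 17) + K(49, 57) = -13 + (36 - 1*49) = -13 + (36 - 49) = -13 - 13 = -26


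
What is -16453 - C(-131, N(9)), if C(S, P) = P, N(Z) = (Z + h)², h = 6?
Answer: -16678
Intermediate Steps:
N(Z) = (6 + Z)² (N(Z) = (Z + 6)² = (6 + Z)²)
-16453 - C(-131, N(9)) = -16453 - (6 + 9)² = -16453 - 1*15² = -16453 - 1*225 = -16453 - 225 = -16678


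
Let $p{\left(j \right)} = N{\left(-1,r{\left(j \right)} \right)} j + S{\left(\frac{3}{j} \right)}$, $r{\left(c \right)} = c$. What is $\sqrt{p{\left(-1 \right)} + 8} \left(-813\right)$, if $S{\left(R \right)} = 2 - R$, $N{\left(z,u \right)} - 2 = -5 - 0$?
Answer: $-3252$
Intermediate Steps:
$N{\left(z,u \right)} = -3$ ($N{\left(z,u \right)} = 2 - 5 = -3$)
$p{\left(j \right)} = 2 - 3 j - \frac{3}{j}$ ($p{\left(j \right)} = - 3 j + \left(2 - \frac{3}{j}\right) = 2 - 3 j - \frac{3}{j}$)
$\sqrt{p{\left(-1 \right)} + 8} \left(-813\right) = \sqrt{\left(2 - -3 - \frac{3}{-1}\right) + 8} \left(-813\right) = \sqrt{\left(2 + 3 - -3\right) + 8} \left(-813\right) = \sqrt{\left(2 + 3 + 3\right) + 8} \left(-813\right) = \sqrt{8 + 8} \left(-813\right) = \sqrt{16} \left(-813\right) = 4 \left(-813\right) = -3252$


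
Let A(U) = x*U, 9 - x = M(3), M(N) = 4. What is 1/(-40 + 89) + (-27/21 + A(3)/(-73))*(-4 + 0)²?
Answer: -85271/3577 ≈ -23.839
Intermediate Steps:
x = 5 (x = 9 - 1*4 = 9 - 4 = 5)
A(U) = 5*U
1/(-40 + 89) + (-27/21 + A(3)/(-73))*(-4 + 0)² = 1/(-40 + 89) + (-27/21 + (5*3)/(-73))*(-4 + 0)² = 1/49 + (-27*1/21 + 15*(-1/73))*(-4)² = 1/49 + (-9/7 - 15/73)*16 = 1/49 - 762/511*16 = 1/49 - 12192/511 = -85271/3577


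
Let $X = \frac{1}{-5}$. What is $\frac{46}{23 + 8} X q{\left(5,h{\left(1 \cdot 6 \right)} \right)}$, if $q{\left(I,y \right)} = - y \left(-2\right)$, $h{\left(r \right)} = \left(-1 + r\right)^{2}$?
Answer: $- \frac{460}{31} \approx -14.839$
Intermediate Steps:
$q{\left(I,y \right)} = 2 y$ ($q{\left(I,y \right)} = - \left(-2\right) y = 2 y$)
$X = - \frac{1}{5} \approx -0.2$
$\frac{46}{23 + 8} X q{\left(5,h{\left(1 \cdot 6 \right)} \right)} = \frac{46}{23 + 8} \left(- \frac{1}{5}\right) 2 \left(-1 + 1 \cdot 6\right)^{2} = \frac{46}{31} \left(- \frac{1}{5}\right) 2 \left(-1 + 6\right)^{2} = 46 \cdot \frac{1}{31} \left(- \frac{1}{5}\right) 2 \cdot 5^{2} = \frac{46}{31} \left(- \frac{1}{5}\right) 2 \cdot 25 = \left(- \frac{46}{155}\right) 50 = - \frac{460}{31}$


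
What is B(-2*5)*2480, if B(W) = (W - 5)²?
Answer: 558000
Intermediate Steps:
B(W) = (-5 + W)²
B(-2*5)*2480 = (-5 - 2*5)²*2480 = (-5 - 10)²*2480 = (-15)²*2480 = 225*2480 = 558000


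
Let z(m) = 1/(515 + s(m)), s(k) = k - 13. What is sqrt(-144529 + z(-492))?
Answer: 17*I*sqrt(50010)/10 ≈ 380.17*I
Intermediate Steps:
s(k) = -13 + k
z(m) = 1/(502 + m) (z(m) = 1/(515 + (-13 + m)) = 1/(502 + m))
sqrt(-144529 + z(-492)) = sqrt(-144529 + 1/(502 - 492)) = sqrt(-144529 + 1/10) = sqrt(-1445289/10) = 17*I*sqrt(50010)/10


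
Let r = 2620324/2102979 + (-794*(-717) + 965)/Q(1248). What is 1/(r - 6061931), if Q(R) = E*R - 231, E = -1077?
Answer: -314121272237/1904181219786110928 ≈ -1.6496e-7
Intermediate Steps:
Q(R) = -231 - 1077*R (Q(R) = -1077*R - 231 = -231 - 1077*R)
r = 258146798719/314121272237 (r = 2620324/2102979 + (-794*(-717) + 965)/(-231 - 1077*1248) = 2620324*(1/2102979) + (569298 + 965)/(-231 - 1344096) = 2620324/2102979 + 570263/(-1344327) = 2620324/2102979 + 570263*(-1/1344327) = 2620324/2102979 - 570263/1344327 = 258146798719/314121272237 ≈ 0.82181)
1/(r - 6061931) = 1/(258146798719/314121272237 - 6061931) = 1/(-1904181219786110928/314121272237) = -314121272237/1904181219786110928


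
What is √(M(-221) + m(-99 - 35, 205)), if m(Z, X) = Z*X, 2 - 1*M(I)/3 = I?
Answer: I*√26801 ≈ 163.71*I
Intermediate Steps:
M(I) = 6 - 3*I
m(Z, X) = X*Z
√(M(-221) + m(-99 - 35, 205)) = √((6 - 3*(-221)) + 205*(-99 - 35)) = √((6 + 663) + 205*(-134)) = √(669 - 27470) = √(-26801) = I*√26801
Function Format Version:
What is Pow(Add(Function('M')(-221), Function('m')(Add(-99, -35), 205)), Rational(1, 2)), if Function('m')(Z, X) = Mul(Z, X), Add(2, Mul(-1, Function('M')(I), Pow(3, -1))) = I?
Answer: Mul(I, Pow(26801, Rational(1, 2))) ≈ Mul(163.71, I)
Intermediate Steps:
Function('M')(I) = Add(6, Mul(-3, I))
Function('m')(Z, X) = Mul(X, Z)
Pow(Add(Function('M')(-221), Function('m')(Add(-99, -35), 205)), Rational(1, 2)) = Pow(Add(Add(6, Mul(-3, -221)), Mul(205, Add(-99, -35))), Rational(1, 2)) = Pow(Add(Add(6, 663), Mul(205, -134)), Rational(1, 2)) = Pow(Add(669, -27470), Rational(1, 2)) = Pow(-26801, Rational(1, 2)) = Mul(I, Pow(26801, Rational(1, 2)))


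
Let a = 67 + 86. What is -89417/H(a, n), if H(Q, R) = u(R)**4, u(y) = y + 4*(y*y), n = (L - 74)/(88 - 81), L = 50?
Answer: -515471211017/20816369750016 ≈ -0.024763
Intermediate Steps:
a = 153
n = -24/7 (n = (50 - 74)/(88 - 81) = -24/7 ≈ -3.4286)
u(y) = y + 4*y**2
H(Q, R) = R**4*(1 + 4*R)**4 (H(Q, R) = (R*(1 + 4*R))**4 = R**4*(1 + 4*R)**4)
-89417/H(a, n) = -89417*2401/(331776*(1 + 4*(-24/7))**4) = -89417*2401/(331776*(1 - 96/7)**4) = -89417/(331776*(-89/7)**4/2401) = -89417/((331776/2401)*(62742241/2401)) = -89417/20816369750016/5764801 = -89417*5764801/20816369750016 = -515471211017/20816369750016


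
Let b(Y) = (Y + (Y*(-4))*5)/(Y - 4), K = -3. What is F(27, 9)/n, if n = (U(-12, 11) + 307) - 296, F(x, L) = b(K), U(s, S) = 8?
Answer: -3/7 ≈ -0.42857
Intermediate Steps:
b(Y) = -19*Y/(-4 + Y) (b(Y) = (Y - 4*Y*5)/(-4 + Y) = (Y - 20*Y)/(-4 + Y) = (-19*Y)/(-4 + Y) = -19*Y/(-4 + Y))
F(x, L) = -57/7 (F(x, L) = -19*(-3)/(-4 - 3) = -19*(-3)/(-7) = -19*(-3)*(-⅐) = -57/7)
n = 19 (n = (8 + 307) - 296 = 315 - 296 = 19)
F(27, 9)/n = -57/7/19 = -57/7*1/19 = -3/7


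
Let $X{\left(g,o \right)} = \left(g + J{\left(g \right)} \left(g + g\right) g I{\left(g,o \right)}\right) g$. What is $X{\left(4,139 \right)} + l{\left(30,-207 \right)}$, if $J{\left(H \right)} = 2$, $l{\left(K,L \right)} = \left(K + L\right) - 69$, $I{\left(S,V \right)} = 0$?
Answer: $-230$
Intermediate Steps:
$l{\left(K,L \right)} = -69 + K + L$
$X{\left(g,o \right)} = g^{2}$ ($X{\left(g,o \right)} = \left(g + 2 \left(g + g\right) g 0\right) g = \left(g + 2 \cdot 2 g g 0\right) g = \left(g + 2 \cdot 2 g^{2} \cdot 0\right) g = \left(g + 2 \cdot 0\right) g = \left(g + 0\right) g = g g = g^{2}$)
$X{\left(4,139 \right)} + l{\left(30,-207 \right)} = 4^{2} - 246 = 16 - 246 = -230$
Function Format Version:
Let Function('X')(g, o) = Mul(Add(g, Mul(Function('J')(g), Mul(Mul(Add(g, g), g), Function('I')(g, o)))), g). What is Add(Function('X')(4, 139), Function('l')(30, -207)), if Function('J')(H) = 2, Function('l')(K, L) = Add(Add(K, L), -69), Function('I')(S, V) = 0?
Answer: -230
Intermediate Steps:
Function('l')(K, L) = Add(-69, K, L)
Function('X')(g, o) = Pow(g, 2) (Function('X')(g, o) = Mul(Add(g, Mul(2, Mul(Mul(Add(g, g), g), 0))), g) = Mul(Add(g, Mul(2, Mul(Mul(Mul(2, g), g), 0))), g) = Mul(Add(g, Mul(2, Mul(Mul(2, Pow(g, 2)), 0))), g) = Mul(Add(g, Mul(2, 0)), g) = Mul(Add(g, 0), g) = Mul(g, g) = Pow(g, 2))
Add(Function('X')(4, 139), Function('l')(30, -207)) = Add(Pow(4, 2), Add(-69, 30, -207)) = Add(16, -246) = -230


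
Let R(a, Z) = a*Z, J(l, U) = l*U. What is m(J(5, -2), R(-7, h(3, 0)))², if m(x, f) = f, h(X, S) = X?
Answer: 441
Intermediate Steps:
J(l, U) = U*l
R(a, Z) = Z*a
m(J(5, -2), R(-7, h(3, 0)))² = (3*(-7))² = (-21)² = 441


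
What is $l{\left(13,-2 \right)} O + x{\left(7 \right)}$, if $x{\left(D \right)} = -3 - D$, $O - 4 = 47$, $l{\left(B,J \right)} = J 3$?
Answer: $-316$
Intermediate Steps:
$l{\left(B,J \right)} = 3 J$
$O = 51$ ($O = 4 + 47 = 51$)
$l{\left(13,-2 \right)} O + x{\left(7 \right)} = 3 \left(-2\right) 51 - 10 = \left(-6\right) 51 - 10 = -306 - 10 = -316$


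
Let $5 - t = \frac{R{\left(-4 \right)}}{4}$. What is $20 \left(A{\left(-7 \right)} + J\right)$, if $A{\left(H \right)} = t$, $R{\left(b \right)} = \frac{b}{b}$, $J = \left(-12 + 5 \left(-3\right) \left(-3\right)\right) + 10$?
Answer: $955$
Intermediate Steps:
$J = 43$ ($J = \left(-12 - -45\right) + 10 = \left(-12 + 45\right) + 10 = 33 + 10 = 43$)
$R{\left(b \right)} = 1$
$t = \frac{19}{4}$ ($t = 5 - 1 \cdot \frac{1}{4} = 5 - \frac{1}{4} = \frac{19}{4} \approx 4.75$)
$A{\left(H \right)} = \frac{19}{4}$
$20 \left(A{\left(-7 \right)} + J\right) = 20 \left(\frac{19}{4} + 43\right) = 20 \cdot \frac{191}{4} = 955$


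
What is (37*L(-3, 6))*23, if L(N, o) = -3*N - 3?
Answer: 5106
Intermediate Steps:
L(N, o) = -3 - 3*N
(37*L(-3, 6))*23 = (37*(-3 - 3*(-3)))*23 = (37*(-3 + 9))*23 = (37*6)*23 = 222*23 = 5106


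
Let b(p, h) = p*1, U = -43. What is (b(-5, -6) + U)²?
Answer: 2304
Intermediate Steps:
b(p, h) = p
(b(-5, -6) + U)² = (-5 - 43)² = (-48)² = 2304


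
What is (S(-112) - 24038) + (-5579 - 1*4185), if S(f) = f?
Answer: -33914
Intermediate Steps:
(S(-112) - 24038) + (-5579 - 1*4185) = (-112 - 24038) + (-5579 - 1*4185) = -24150 + (-5579 - 4185) = -24150 - 9764 = -33914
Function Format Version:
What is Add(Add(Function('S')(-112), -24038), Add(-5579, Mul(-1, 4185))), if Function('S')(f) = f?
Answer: -33914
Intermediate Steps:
Add(Add(Function('S')(-112), -24038), Add(-5579, Mul(-1, 4185))) = Add(Add(-112, -24038), Add(-5579, Mul(-1, 4185))) = Add(-24150, Add(-5579, -4185)) = Add(-24150, -9764) = -33914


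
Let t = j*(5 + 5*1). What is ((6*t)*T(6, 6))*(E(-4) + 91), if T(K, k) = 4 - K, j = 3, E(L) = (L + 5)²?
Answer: -33120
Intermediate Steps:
E(L) = (5 + L)²
t = 30 (t = 3*(5 + 5*1) = 3*(5 + 5) = 3*10 = 30)
((6*t)*T(6, 6))*(E(-4) + 91) = ((6*30)*(4 - 1*6))*((5 - 4)² + 91) = (180*(4 - 6))*(1² + 91) = (180*(-2))*(1 + 91) = -360*92 = -33120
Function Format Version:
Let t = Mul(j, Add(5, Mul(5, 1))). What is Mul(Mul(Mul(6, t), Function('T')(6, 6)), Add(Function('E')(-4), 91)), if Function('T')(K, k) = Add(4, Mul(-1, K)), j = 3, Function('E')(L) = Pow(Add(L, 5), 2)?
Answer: -33120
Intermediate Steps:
Function('E')(L) = Pow(Add(5, L), 2)
t = 30 (t = Mul(3, Add(5, Mul(5, 1))) = Mul(3, Add(5, 5)) = Mul(3, 10) = 30)
Mul(Mul(Mul(6, t), Function('T')(6, 6)), Add(Function('E')(-4), 91)) = Mul(Mul(Mul(6, 30), Add(4, Mul(-1, 6))), Add(Pow(Add(5, -4), 2), 91)) = Mul(Mul(180, Add(4, -6)), Add(Pow(1, 2), 91)) = Mul(Mul(180, -2), Add(1, 91)) = Mul(-360, 92) = -33120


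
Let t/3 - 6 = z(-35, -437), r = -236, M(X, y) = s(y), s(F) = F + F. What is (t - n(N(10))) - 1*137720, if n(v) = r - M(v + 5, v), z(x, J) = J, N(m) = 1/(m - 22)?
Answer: -832663/6 ≈ -1.3878e+5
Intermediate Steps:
s(F) = 2*F
N(m) = 1/(-22 + m)
M(X, y) = 2*y
t = -1293 (t = 18 + 3*(-437) = 18 - 1311 = -1293)
n(v) = -236 - 2*v
(t - n(N(10))) - 1*137720 = (-1293 - (-236 - 2/(-22 + 10))) - 1*137720 = (-1293 - (-236 - 2/(-12))) - 137720 = (-1293 - (-236 - 2*(-1/12))) - 137720 = (-1293 - (-236 + ⅙)) - 137720 = (-1293 - 1*(-1415/6)) - 137720 = (-1293 + 1415/6) - 137720 = -6343/6 - 137720 = -832663/6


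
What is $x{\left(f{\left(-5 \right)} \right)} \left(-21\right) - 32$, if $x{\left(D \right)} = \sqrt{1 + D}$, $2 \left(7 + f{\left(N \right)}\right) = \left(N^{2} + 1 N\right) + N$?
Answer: $-32 - \frac{21 \sqrt{6}}{2} \approx -57.72$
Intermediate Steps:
$f{\left(N \right)} = -7 + N + \frac{N^{2}}{2}$ ($f{\left(N \right)} = -7 + \frac{\left(N^{2} + 1 N\right) + N}{2} = -7 + \frac{\left(N^{2} + N\right) + N}{2} = -7 + \frac{\left(N + N^{2}\right) + N}{2} = -7 + \frac{N^{2} + 2 N}{2} = -7 + \left(N + \frac{N^{2}}{2}\right) = -7 + N + \frac{N^{2}}{2}$)
$x{\left(f{\left(-5 \right)} \right)} \left(-21\right) - 32 = \sqrt{1 - \left(12 - \frac{25}{2}\right)} \left(-21\right) - 32 = \sqrt{1 - - \frac{1}{2}} \left(-21\right) - 32 = \sqrt{1 + \frac{1}{2}} \left(-21\right) - 32 = \sqrt{\frac{3}{2}} \left(-21\right) - 32 = \frac{\sqrt{6}}{2} \left(-21\right) - 32 = - \frac{21 \sqrt{6}}{2} - 32 = -32 - \frac{21 \sqrt{6}}{2}$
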